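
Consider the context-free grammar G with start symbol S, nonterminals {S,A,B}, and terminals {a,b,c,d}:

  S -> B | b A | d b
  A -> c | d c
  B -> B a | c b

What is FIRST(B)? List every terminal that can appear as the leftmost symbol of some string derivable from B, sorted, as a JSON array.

FIRST iteration:
round 1:
  A via A→c: +{c}
  A via A→d c: +{d}
  B via B→c b: +{c}
  S via S→B: +{c}
  S via S→b A: +{b}
  S via S→d b: +{d}
  FIRST[S]={b,c,d}  FIRST[A]={c,d}  FIRST[B]={c}
round 2: done
  FIRST[S]={b,c,d}  FIRST[A]={c,d}  FIRST[B]={c}

FIRST(B) = ["c"]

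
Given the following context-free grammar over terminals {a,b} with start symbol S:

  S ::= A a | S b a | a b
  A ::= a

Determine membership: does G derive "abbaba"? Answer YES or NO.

CNF form of G:
  S -> A T0 | S X2 | T0 T1
  A -> a
  T0 -> a
  T1 -> b
  X2 -> T1 T0

Fill CYK table bottom-up:
  cell(0,0) a: {A,T0}  orig:{A}
  cell(1,1) b: {T1}  orig:{}
  cell(2,2) b: {T1}  orig:{}
  cell(3,3) a: {A,T0}  orig:{A}
  cell(4,4) b: {T1}  orig:{}
  cell(5,5) a: {A,T0}  orig:{A}
  cell(0,1) ab: {S}
  cell(1,2) bb: ∅
  cell(2,3) ba: {X2}  orig:{}
  cell(3,4) ab: {S}
  cell(4,5) ba: {X2}  orig:{}
  cell(0,2) abb: ∅
  cell(1,3) bba: ∅
  cell(2,4) bab: ∅
  cell(3,5) aba: ∅
  cell(0,3) abba: {S}
  cell(1,4) bbab: ∅
  cell(2,5) baba: ∅
  cell(0,4) abbab: ∅
  cell(1,5) bbaba: ∅
  cell(0,5) abbaba: {S}

S ∈ T[0,5] ⇒ YES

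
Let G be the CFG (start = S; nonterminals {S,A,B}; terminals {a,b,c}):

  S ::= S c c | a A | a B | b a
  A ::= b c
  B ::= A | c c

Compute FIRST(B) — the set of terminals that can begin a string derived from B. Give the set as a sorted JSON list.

FIRST sets, iterate to fixpoint:
round 1:
  A via A→b c: +{b}
  B via B→A: +{b}
  B via B→c c: +{c}
  S via S→a A: +{a}
  S via S→b a: +{b}
  S: {a,b}  A: {b}  B: {b,c}
round 2: (stable)
  S: {a,b}  A: {b}  B: {b,c}

FIRST(B) = ["b", "c"]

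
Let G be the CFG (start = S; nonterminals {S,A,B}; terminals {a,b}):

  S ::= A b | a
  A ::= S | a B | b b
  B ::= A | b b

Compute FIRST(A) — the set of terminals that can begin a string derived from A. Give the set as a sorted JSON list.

FIRST iteration:
pass 1:
  A via A→a B: +{a}
  A via A→b b: +{b}
  B via B→A: +{a,b}
  S via S→A b: +{a,b}
  FIRST[S]={a,b}  FIRST[A]={a,b}  FIRST[B]={a,b}
pass 2: (stable)
  FIRST[S]={a,b}  FIRST[A]={a,b}  FIRST[B]={a,b}

FIRST(A) = ["a", "b"]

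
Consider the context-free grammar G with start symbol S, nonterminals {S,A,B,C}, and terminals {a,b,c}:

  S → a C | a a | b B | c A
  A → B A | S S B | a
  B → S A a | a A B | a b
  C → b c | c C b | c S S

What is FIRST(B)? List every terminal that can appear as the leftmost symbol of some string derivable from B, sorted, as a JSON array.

FIRST iteration:
pass 1:
  A via A→a: +{a}
  B via B→a A B: +{a}
  C via C→b c: +{b}
  C via C→c C b: +{c}
  S via S→a C: +{a}
  S via S→b B: +{b}
  S via S→c A: +{c}
  S: {a,b,c}  A: {a}  B: {a}  C: {b,c}
pass 2:
  A via A→S S B: +{b,c}
  B via B→S A a: +{b,c}
  S: {a,b,c}  A: {a,b,c}  B: {a,b,c}  C: {b,c}
pass 3: done
  S: {a,b,c}  A: {a,b,c}  B: {a,b,c}  C: {b,c}

FIRST(B) = ["a", "b", "c"]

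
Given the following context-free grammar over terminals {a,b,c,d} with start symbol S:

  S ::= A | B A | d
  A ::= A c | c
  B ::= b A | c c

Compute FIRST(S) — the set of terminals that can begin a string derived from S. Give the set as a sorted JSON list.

FIRST sets, iterate to fixpoint:
pass 1:
  A via A→c: +{c}
  B via B→b A: +{b}
  B via B→c c: +{c}
  S via S→A: +{c}
  S via S→B A: +{b}
  S via S→d: +{d}
  S: {b,c,d}  A: {c}  B: {b,c}
pass 2: (no change)
  S: {b,c,d}  A: {c}  B: {b,c}

FIRST(S) = ["b", "c", "d"]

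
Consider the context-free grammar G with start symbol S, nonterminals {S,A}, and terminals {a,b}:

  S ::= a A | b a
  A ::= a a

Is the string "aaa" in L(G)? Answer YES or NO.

CNF form of G:
  S -> T0 A | T1 T0
  A -> T0 T0
  T0 -> a
  T1 -> b

Fill CYK table bottom-up:
  T[0,0] 'a' = {T0}  orig:{}
  T[1,1] 'a' = {T0}  orig:{}
  T[2,2] 'a' = {T0}  orig:{}
  T[0,1] 'aa' = {A}
  T[1,2] 'aa' = {A}
  T[0,2] 'aaa' = {S}

S ∈ T[0,2] ⇒ YES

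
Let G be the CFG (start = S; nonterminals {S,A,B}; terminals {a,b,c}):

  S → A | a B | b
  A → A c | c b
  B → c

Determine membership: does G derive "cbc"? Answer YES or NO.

Convert to CNF:
  S -> A T0 | T0 T1 | T2 B | b
  A -> A T0 | T0 T1
  B -> c
  T0 -> c
  T1 -> b
  T2 -> a

CYK table (by increasing span):
  T[0,0] 'c' = {B,T0}  orig:{B}
  T[1,1] 'b' = {S,T1}  orig:{S}
  T[2,2] 'c' = {B,T0}  orig:{B}
  T[0,1] 'cb' = {A,S}
  T[1,2] 'bc' = ∅
  T[0,2] 'cbc' = {A,S}

S ∈ T[0,2] ⇒ YES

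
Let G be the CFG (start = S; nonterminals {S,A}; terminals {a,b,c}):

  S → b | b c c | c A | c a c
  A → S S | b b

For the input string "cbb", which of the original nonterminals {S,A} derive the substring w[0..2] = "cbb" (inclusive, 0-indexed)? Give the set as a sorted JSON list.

CNF form of G:
  S -> T0 X3 | T1 A | T1 X4 | b
  A -> S S | T0 T0
  T0 -> b
  T1 -> c
  T2 -> a
  X3 -> T1 T1
  X4 -> T2 T1

CYK table (by increasing span) — only the sub-triangle for w[0..2]:
  T[0,0] 'c' = {T1}  orig:{}
  T[1,1] 'b' = {S,T0}  orig:{S}
  T[2,2] 'b' = {S,T0}  orig:{S}
  T[0,1] 'cb' = ∅
  T[1,2] 'bb' = {A}
  T[0,2] 'cbb' = {S}

Original NTs in T[0,2] deriving "cbb": ["S"]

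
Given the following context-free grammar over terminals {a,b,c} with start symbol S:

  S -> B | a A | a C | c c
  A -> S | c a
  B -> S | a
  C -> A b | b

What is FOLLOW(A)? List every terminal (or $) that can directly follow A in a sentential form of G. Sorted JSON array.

Compute FIRST by fixpoint:
[1]
  A via A→c a: +{c}
  B via B→a: +{a}
  C via C→A b: +{c}
  C via C→b: +{b}
  S via S→B: +{a}
  S via S→c c: +{c}
  FIRST[S]={a,c}  FIRST[A]={c}  FIRST[B]={a}  FIRST[C]={b,c}
[2]
  A via A→S: +{a}
  B via B→S: +{c}
  C via C→A b: +{a}
  FIRST[S]={a,c}  FIRST[A]={a,c}  FIRST[B]={a,c}  FIRST[C]={a,b,c}
[3] — fixpoint
  FIRST[S]={a,c}  FIRST[A]={a,c}  FIRST[B]={a,c}  FIRST[C]={a,b,c}

FOLLOW sets:
initialize: $ ∈ FOLLOW(S)
[1]
  C→A b: FOLLOW(A) ⊇ FIRST(b) = {b}; new: +{b}
  S→B: FOLLOW(B) ⊇ FOLLOW(S) ⊇ {$}; new: +{$}
  S→a A: FOLLOW(A) ⊇ FOLLOW(S) ⊇ {$}; new: +{$}
  S→a C: FOLLOW(C) ⊇ FOLLOW(S) ⊇ {$}; new: +{$}
  FOLLOW(S)={$}  FOLLOW(A)={$,b}  FOLLOW(B)={$}  FOLLOW(C)={$}
[2]
  A→S: FOLLOW(S) ⊇ FOLLOW(A) ⊇ {$,b}; new: +{b}
  S→B: FOLLOW(B) ⊇ FOLLOW(S) ⊇ {$,b}; new: +{b}
  S→a C: FOLLOW(C) ⊇ FOLLOW(S) ⊇ {$,b}; new: +{b}
  FOLLOW(S)={$,b}  FOLLOW(A)={$,b}  FOLLOW(B)={$,b}  FOLLOW(C)={$,b}
[3] (no change)
  FOLLOW(S)={$,b}  FOLLOW(A)={$,b}  FOLLOW(B)={$,b}  FOLLOW(C)={$,b}

FOLLOW(A) = ["$", "b"]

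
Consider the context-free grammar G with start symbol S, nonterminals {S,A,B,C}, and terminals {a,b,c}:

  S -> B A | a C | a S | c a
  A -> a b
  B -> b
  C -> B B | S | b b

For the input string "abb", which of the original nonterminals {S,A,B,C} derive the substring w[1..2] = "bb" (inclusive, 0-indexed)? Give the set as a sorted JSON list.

Convert to CNF:
  S -> B A | T0 C | T0 S | T2 T0
  A -> T0 T1
  B -> b
  C -> B A | B B | T0 C | T0 S | T1 T1 | T2 T0
  T0 -> a
  T1 -> b
  T2 -> c

CYK table (by increasing span) — only the sub-triangle for w[1..2]:
  [1..1]={B,T1}  "b"  orig:{B}
  [2..2]={B,T1}  "b"  orig:{B}
  [1..2]={C}  "bb"

Original NTs in T[1,2] deriving "bb": ["C"]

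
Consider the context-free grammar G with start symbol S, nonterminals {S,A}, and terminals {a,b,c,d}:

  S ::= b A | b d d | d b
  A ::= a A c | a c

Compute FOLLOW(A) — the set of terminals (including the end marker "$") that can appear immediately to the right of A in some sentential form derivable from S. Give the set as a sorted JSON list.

FIRST iteration:
pass 1:
  A via A→a A c: +{a}
  S via S→b A: +{b}
  S via S→d b: +{d}
  S: {b,d}  A: {a}
pass 2: (no change)
  S: {b,d}  A: {a}

FOLLOW sets:
initialize: $ ∈ FOLLOW(S)
iter 1:
  A→a A c: FOLLOW(A) ⊇ FIRST(c) = {c}; new: +{c}
  S→b A: FOLLOW(A) ⊇ FOLLOW(S) ⊇ {$}; new: +{$}
  S: {$}  A: {$,c}
iter 2: — fixpoint
  S: {$}  A: {$,c}

FOLLOW(A) = ["$", "c"]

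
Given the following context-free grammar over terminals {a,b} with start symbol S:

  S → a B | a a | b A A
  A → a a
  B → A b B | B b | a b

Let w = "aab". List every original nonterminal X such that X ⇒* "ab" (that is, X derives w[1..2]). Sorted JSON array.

CNF form of G:
  S -> T0 B | T0 T0 | T1 X3
  A -> T0 T0
  B -> A X2 | B T1 | T0 T1
  T0 -> a
  T1 -> b
  X2 -> T1 B
  X3 -> A A

Fill CYK table bottom-up (cells [i..j] with 1 ≤ i ≤ j ≤ 2 only):
  T[1,1] 'a' = {T0}  orig:{}
  T[2,2] 'b' = {T1}  orig:{}
  T[1,2] 'ab' = {B}

Original NTs in T[1,2] deriving "ab": ["B"]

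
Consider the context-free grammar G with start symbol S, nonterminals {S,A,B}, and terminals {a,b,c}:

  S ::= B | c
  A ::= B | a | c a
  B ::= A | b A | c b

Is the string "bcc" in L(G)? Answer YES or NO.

CNF form of G:
  S -> T0 A | T1 T0 | T1 T2 | a | c
  A -> T0 A | T1 T0 | T1 T2 | a
  B -> T0 A | T1 T0 | T1 T2 | a
  T0 -> b
  T1 -> c
  T2 -> a

Fill CYK table bottom-up:
  [0..0]={T0}  "b"  orig:{}
  [1..1]={S,T1}  "c"  orig:{S}
  [2..2]={S,T1}  "c"  orig:{S}
  [0..1]=∅  "bc"
  [1..2]=∅  "cc"
  [0..2]=∅  "bcc"

S ∉ T[0,2] ⇒ NO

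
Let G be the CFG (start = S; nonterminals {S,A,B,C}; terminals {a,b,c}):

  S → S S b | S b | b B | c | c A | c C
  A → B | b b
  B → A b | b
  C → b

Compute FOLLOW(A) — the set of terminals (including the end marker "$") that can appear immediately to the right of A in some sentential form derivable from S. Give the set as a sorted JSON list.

Compute FIRST by fixpoint:
round 1:
  A via A→b b: +{b}
  B via B→A b: +{b}
  C via C→b: +{b}
  S via S→b B: +{b}
  S via S→c: +{c}
  S: {b,c}  A: {b}  B: {b}  C: {b}
round 2: done
  S: {b,c}  A: {b}  B: {b}  C: {b}

Compute FOLLOW by fixpoint:
seed FOLLOW(S) with $
[1]
  B→A b: FOLLOW(A) ⊇ FIRST(b) = {b}; new: +{b}
  S→S S b: FOLLOW(S) ⊇ FIRST(S) = {b,c}; new: +{b,c}
  S→b B: FOLLOW(B) ⊇ FOLLOW(S) ⊇ {$,b,c}; new: +{$,b,c}
  S→c A: FOLLOW(A) ⊇ FOLLOW(S) ⊇ {$,b,c}; new: +{$,c}
  S→c C: FOLLOW(C) ⊇ FOLLOW(S) ⊇ {$,b,c}; new: +{$,b,c}
  S: {$,b,c}  A: {$,b,c}  B: {$,b,c}  C: {$,b,c}
[2] (stable)
  S: {$,b,c}  A: {$,b,c}  B: {$,b,c}  C: {$,b,c}

FOLLOW(A) = ["$", "b", "c"]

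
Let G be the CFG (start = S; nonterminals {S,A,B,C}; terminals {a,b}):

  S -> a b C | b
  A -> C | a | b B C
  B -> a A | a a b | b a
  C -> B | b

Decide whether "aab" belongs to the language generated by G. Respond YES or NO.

Convert to CNF:
  S -> T0 X6 | b
  A -> T0 A | T0 X2 | T1 T0 | T1 X3 | a | b
  B -> T0 A | T0 X4 | T1 T0
  C -> T0 A | T0 X5 | T1 T0 | b
  T0 -> a
  T1 -> b
  X2 -> T0 T1
  X3 -> B C
  X4 -> T0 T1
  X5 -> T0 T1
  X6 -> T1 C

CYK fill:
  cell(0,0) a: {A,T0}  orig:{A}
  cell(1,1) a: {A,T0}  orig:{A}
  cell(2,2) b: {A,C,S,T1}  orig:{A,C,S}
  cell(0,1) aa: {A,B,C}
  cell(1,2) ab: {A,B,C,X2,X4,X5}  orig:{A,B,C}
  cell(0,2) aab: {A,B,C,X3}  orig:{A,B,C}

S ∉ T[0,2] ⇒ NO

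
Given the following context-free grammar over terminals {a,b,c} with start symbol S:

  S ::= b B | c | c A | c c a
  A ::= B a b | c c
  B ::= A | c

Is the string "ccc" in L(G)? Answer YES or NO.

Convert to CNF:
  S -> T1 B | T2 A | T2 X5 | c
  A -> B X3 | T2 T2
  B -> B X4 | T2 T2 | c
  T0 -> a
  T1 -> b
  T2 -> c
  X3 -> T0 T1
  X4 -> T0 T1
  X5 -> T2 T0

CYK table (by increasing span):
  T[0,0] 'c' = {B,S,T2}  orig:{B,S}
  T[1,1] 'c' = {B,S,T2}  orig:{B,S}
  T[2,2] 'c' = {B,S,T2}  orig:{B,S}
  T[0,1] 'cc' = {A,B}
  T[1,2] 'cc' = {A,B}
  T[0,2] 'ccc' = {S}

S ∈ T[0,2] ⇒ YES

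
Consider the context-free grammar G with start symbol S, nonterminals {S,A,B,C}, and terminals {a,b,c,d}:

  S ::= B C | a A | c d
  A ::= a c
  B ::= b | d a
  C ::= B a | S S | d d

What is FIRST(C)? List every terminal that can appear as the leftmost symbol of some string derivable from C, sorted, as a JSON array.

FIRST sets, iterate to fixpoint:
[1]
  A via A→a c: +{a}
  B via B→b: +{b}
  B via B→d a: +{d}
  C via C→B a: +{b,d}
  S via S→B C: +{b,d}
  S via S→a A: +{a}
  S via S→c d: +{c}
  S: {a,b,c,d}  A: {a}  B: {b,d}  C: {b,d}
[2]
  C via C→S S: +{a,c}
  S: {a,b,c,d}  A: {a}  B: {b,d}  C: {a,b,c,d}
[3] (no change)
  S: {a,b,c,d}  A: {a}  B: {b,d}  C: {a,b,c,d}

FIRST(C) = ["a", "b", "c", "d"]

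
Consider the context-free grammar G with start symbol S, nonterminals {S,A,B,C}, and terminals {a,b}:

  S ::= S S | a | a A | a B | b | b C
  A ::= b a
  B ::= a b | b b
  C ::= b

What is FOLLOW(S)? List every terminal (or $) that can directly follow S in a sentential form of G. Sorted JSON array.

Compute FIRST by fixpoint:
iter 1:
  A via A→b a: +{b}
  B via B→a b: +{a}
  B via B→b b: +{b}
  C via C→b: +{b}
  S via S→a: +{a}
  S via S→b: +{b}
  FIRST(S)={a,b}  FIRST(A)={b}  FIRST(B)={a,b}  FIRST(C)={b}
iter 2: (no change)
  FIRST(S)={a,b}  FIRST(A)={b}  FIRST(B)={a,b}  FIRST(C)={b}

FOLLOW iteration:
seed FOLLOW(S) with $
iter 1:
  S→S S: FOLLOW(S) ⊇ FIRST(S) = {a,b}; new: +{a,b}
  S→a A: FOLLOW(A) ⊇ FOLLOW(S) ⊇ {$,a,b}; new: +{$,a,b}
  S→a B: FOLLOW(B) ⊇ FOLLOW(S) ⊇ {$,a,b}; new: +{$,a,b}
  S→b C: FOLLOW(C) ⊇ FOLLOW(S) ⊇ {$,a,b}; new: +{$,a,b}
  FOLLOW(S)={$,a,b}  FOLLOW(A)={$,a,b}  FOLLOW(B)={$,a,b}  FOLLOW(C)={$,a,b}
iter 2: done
  FOLLOW(S)={$,a,b}  FOLLOW(A)={$,a,b}  FOLLOW(B)={$,a,b}  FOLLOW(C)={$,a,b}

FOLLOW(S) = ["$", "a", "b"]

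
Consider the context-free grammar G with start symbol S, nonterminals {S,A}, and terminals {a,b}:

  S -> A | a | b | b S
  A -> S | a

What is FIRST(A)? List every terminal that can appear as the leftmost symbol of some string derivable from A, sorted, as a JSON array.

FIRST iteration:
round 1:
  A via A→a: +{a}
  S via S→A: +{a}
  S via S→b: +{b}
  S: {a,b}  A: {a}
round 2:
  A via A→S: +{b}
  S: {a,b}  A: {a,b}
round 3: (stable)
  S: {a,b}  A: {a,b}

FIRST(A) = ["a", "b"]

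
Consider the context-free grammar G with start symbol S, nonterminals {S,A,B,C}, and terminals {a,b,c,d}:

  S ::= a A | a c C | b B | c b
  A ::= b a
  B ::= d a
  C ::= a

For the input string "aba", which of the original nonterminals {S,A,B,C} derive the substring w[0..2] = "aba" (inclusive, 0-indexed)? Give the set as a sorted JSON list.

CNF form of G:
  S -> T0 B | T1 A | T1 X4 | T3 T0
  A -> T0 T1
  B -> T2 T1
  C -> a
  T0 -> b
  T1 -> a
  T2 -> d
  T3 -> c
  X4 -> T3 C

CYK table (by increasing span), restricted to cells inside w[0..2]:
  cell(0,0) a: {C,T1}  orig:{C}
  cell(1,1) b: {T0}  orig:{}
  cell(2,2) a: {C,T1}  orig:{C}
  cell(0,1) ab: ∅
  cell(1,2) ba: {A}
  cell(0,2) aba: {S}

Original NTs in T[0,2] deriving "aba": ["S"]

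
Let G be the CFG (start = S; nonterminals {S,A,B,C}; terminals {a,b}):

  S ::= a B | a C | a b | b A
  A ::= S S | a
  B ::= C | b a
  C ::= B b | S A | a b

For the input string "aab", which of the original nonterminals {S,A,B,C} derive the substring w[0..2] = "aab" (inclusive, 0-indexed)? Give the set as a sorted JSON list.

Convert to CNF:
  S -> T0 A | T1 B | T1 C | T1 T0
  A -> S S | a
  B -> B T0 | S A | T0 T1 | T1 T0
  C -> B T0 | S A | T1 T0
  T0 -> b
  T1 -> a

CYK fill — only the sub-triangle for w[0..2]:
  [0..0]={A,T1}  "a"  orig:{A}
  [1..1]={A,T1}  "a"  orig:{A}
  [2..2]={T0}  "b"  orig:{}
  [0..1]=∅  "aa"
  [1..2]={B,C,S}  "ab"
  [0..2]={S}  "aab"

Original NTs in T[0,2] deriving "aab": ["S"]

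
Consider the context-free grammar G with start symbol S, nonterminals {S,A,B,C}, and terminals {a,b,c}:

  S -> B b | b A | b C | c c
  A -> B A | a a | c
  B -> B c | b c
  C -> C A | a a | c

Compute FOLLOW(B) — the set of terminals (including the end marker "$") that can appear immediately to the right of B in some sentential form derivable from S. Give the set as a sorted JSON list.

FIRST iteration:
pass 1:
  A via A→a a: +{a}
  A via A→c: +{c}
  B via B→b c: +{b}
  C via C→a a: +{a}
  C via C→c: +{c}
  S via S→B b: +{b}
  S via S→c c: +{c}
  FIRST[S]={b,c}  FIRST[A]={a,c}  FIRST[B]={b}  FIRST[C]={a,c}
pass 2:
  A via A→B A: +{b}
  FIRST[S]={b,c}  FIRST[A]={a,b,c}  FIRST[B]={b}  FIRST[C]={a,c}
pass 3: (stable)
  FIRST[S]={b,c}  FIRST[A]={a,b,c}  FIRST[B]={b}  FIRST[C]={a,c}

Compute FOLLOW by fixpoint:
FOLLOW(S) := {$}
[1]
  A→B A: FOLLOW(B) ⊇ FIRST(A) = {a,b,c}; new: +{a,b,c}
  C→C A: FOLLOW(C) ⊇ FIRST(A) = {a,b,c}; new: +{a,b,c}
  C→C A: FOLLOW(A) ⊇ FOLLOW(C) ⊇ {a,b,c}; new: +{a,b,c}
  S→b A: FOLLOW(A) ⊇ FOLLOW(S) ⊇ {$}; new: +{$}
  S→b C: FOLLOW(C) ⊇ FOLLOW(S) ⊇ {$}; new: +{$}
  FOLLOW(S)={$}  FOLLOW(A)={$,a,b,c}  FOLLOW(B)={a,b,c}  FOLLOW(C)={$,a,b,c}
[2] done
  FOLLOW(S)={$}  FOLLOW(A)={$,a,b,c}  FOLLOW(B)={a,b,c}  FOLLOW(C)={$,a,b,c}

FOLLOW(B) = ["a", "b", "c"]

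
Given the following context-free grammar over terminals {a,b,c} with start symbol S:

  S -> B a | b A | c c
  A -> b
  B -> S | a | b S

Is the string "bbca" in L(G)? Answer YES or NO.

Convert to CNF:
  S -> B T0 | T1 A | T2 T2
  A -> b
  B -> B T0 | T1 A | T1 S | T2 T2 | a
  T0 -> a
  T1 -> b
  T2 -> c

Fill CYK table bottom-up:
  T[0,0] 'b' = {A,T1}  orig:{A}
  T[1,1] 'b' = {A,T1}  orig:{A}
  T[2,2] 'c' = {T2}  orig:{}
  T[3,3] 'a' = {B,T0}  orig:{B}
  T[0,1] 'bb' = {B,S}
  T[1,2] 'bc' = ∅
  T[2,3] 'ca' = ∅
  T[0,2] 'bbc' = ∅
  T[1,3] 'bca' = ∅
  T[0,3] 'bbca' = ∅

S ∉ T[0,3] ⇒ NO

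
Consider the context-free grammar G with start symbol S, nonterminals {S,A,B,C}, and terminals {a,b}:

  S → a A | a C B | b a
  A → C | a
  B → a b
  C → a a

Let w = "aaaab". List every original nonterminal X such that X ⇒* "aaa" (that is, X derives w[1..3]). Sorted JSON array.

CNF form of G:
  S -> T0 A | T0 X2 | T1 T0
  A -> T0 T0 | a
  B -> T0 T1
  C -> T0 T0
  T0 -> a
  T1 -> b
  X2 -> C B

CYK table (by increasing span) — only the sub-triangle for w[1..3]:
  T[1,1] 'a' = {A,T0}  orig:{A}
  T[2,2] 'a' = {A,T0}  orig:{A}
  T[3,3] 'a' = {A,T0}  orig:{A}
  T[1,2] 'aa' = {A,C,S}
  T[2,3] 'aa' = {A,C,S}
  T[1,3] 'aaa' = {S}

Original NTs in T[1,3] deriving "aaa": ["S"]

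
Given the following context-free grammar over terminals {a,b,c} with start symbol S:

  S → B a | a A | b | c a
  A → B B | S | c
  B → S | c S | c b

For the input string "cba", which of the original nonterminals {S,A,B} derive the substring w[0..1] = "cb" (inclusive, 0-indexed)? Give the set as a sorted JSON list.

CNF form of G:
  S -> B T0 | T0 A | T1 T0 | b
  A -> B B | B T0 | T0 A | T1 T0 | b | c
  B -> B T0 | T0 A | T1 S | T1 T0 | T1 T2 | b
  T0 -> a
  T1 -> c
  T2 -> b

CYK table (by increasing span), restricted to cells inside w[0..1]:
  T[0,0] 'c' = {A,T1}  orig:{A}
  T[1,1] 'b' = {A,B,S,T2}  orig:{A,B,S}
  T[0,1] 'cb' = {B}

Original NTs in T[0,1] deriving "cb": ["B"]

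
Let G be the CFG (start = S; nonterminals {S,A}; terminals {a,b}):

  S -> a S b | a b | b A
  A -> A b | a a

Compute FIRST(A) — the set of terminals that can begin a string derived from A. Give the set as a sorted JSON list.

FIRST iteration:
[1]
  A via A→a a: +{a}
  S via S→a S b: +{a}
  S via S→b A: +{b}
  FIRST(S)={a,b}  FIRST(A)={a}
[2] — fixpoint
  FIRST(S)={a,b}  FIRST(A)={a}

FIRST(A) = ["a"]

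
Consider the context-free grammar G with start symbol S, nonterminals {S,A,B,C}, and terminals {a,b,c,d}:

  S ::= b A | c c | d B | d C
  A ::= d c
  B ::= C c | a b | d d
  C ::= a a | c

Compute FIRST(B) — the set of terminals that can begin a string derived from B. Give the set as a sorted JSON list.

Compute FIRST by fixpoint:
round 1:
  A via A→d c: +{d}
  B via B→a b: +{a}
  B via B→d d: +{d}
  C via C→a a: +{a}
  C via C→c: +{c}
  S via S→b A: +{b}
  S via S→c c: +{c}
  S via S→d B: +{d}
  FIRST(S)={b,c,d}  FIRST(A)={d}  FIRST(B)={a,d}  FIRST(C)={a,c}
round 2:
  B via B→C c: +{c}
  FIRST(S)={b,c,d}  FIRST(A)={d}  FIRST(B)={a,c,d}  FIRST(C)={a,c}
round 3: done
  FIRST(S)={b,c,d}  FIRST(A)={d}  FIRST(B)={a,c,d}  FIRST(C)={a,c}

FIRST(B) = ["a", "c", "d"]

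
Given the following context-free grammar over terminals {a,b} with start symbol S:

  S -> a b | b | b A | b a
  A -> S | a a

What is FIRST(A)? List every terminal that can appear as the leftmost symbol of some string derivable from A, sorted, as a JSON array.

Compute FIRST by fixpoint:
iter 1:
  A via A→a a: +{a}
  S via S→a b: +{a}
  S via S→b: +{b}
  S: {a,b}  A: {a}
iter 2:
  A via A→S: +{b}
  S: {a,b}  A: {a,b}
iter 3: (no change)
  S: {a,b}  A: {a,b}

FIRST(A) = ["a", "b"]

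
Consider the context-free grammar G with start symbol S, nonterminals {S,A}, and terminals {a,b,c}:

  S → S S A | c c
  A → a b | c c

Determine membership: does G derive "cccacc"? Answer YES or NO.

CNF form of G:
  S -> S X3 | T2 T2
  A -> T0 T1 | T2 T2
  T0 -> a
  T1 -> b
  T2 -> c
  X3 -> S A

CYK table (by increasing span):
  T[0,0] 'c' = {T2}  orig:{}
  T[1,1] 'c' = {T2}  orig:{}
  T[2,2] 'c' = {T2}  orig:{}
  T[3,3] 'a' = {T0}  orig:{}
  T[4,4] 'c' = {T2}  orig:{}
  T[5,5] 'c' = {T2}  orig:{}
  T[0,1] 'cc' = {A,S}
  T[1,2] 'cc' = {A,S}
  T[2,3] 'ca' = ∅
  T[3,4] 'ac' = ∅
  T[4,5] 'cc' = {A,S}
  T[0,2] 'ccc' = ∅
  T[1,3] 'cca' = ∅
  T[2,4] 'cac' = ∅
  T[3,5] 'acc' = ∅
  T[0,3] 'ccca' = ∅
  T[1,4] 'ccac' = ∅
  T[2,5] 'cacc' = ∅
  T[0,4] 'cccac' = ∅
  T[1,5] 'ccacc' = ∅
  T[0,5] 'cccacc' = ∅

S ∉ T[0,5] ⇒ NO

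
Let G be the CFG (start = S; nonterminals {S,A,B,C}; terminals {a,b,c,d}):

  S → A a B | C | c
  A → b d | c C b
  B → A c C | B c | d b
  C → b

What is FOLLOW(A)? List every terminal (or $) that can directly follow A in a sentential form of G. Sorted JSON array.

FIRST iteration:
[1]
  A via A→b d: +{b}
  A via A→c C b: +{c}
  B via B→A c C: +{b,c}
  B via B→d b: +{d}
  C via C→b: +{b}
  S via S→A a B: +{b,c}
  FIRST(S)={b,c}  FIRST(A)={b,c}  FIRST(B)={b,c,d}  FIRST(C)={b}
[2] (stable)
  FIRST(S)={b,c}  FIRST(A)={b,c}  FIRST(B)={b,c,d}  FIRST(C)={b}

FOLLOW iteration:
seed FOLLOW(S) with $
pass 1:
  A→c C b: FOLLOW(C) ⊇ FIRST(b) = {b}; new: +{b}
  B→A c C: FOLLOW(A) ⊇ FIRST(c) = {c}; new: +{c}
  B→B c: FOLLOW(B) ⊇ FIRST(c) = {c}; new: +{c}
  S→A a B: FOLLOW(A) ⊇ FIRST(a) = {a}; new: +{a}
  S→A a B: FOLLOW(B) ⊇ FOLLOW(S) ⊇ {$}; new: +{$}
  S→C: FOLLOW(C) ⊇ FOLLOW(S) ⊇ {$}; new: +{$}
  FOLLOW(S)={$}  FOLLOW(A)={a,c}  FOLLOW(B)={$,c}  FOLLOW(C)={$,b}
pass 2:
  B→A c C: FOLLOW(C) ⊇ FOLLOW(B) ⊇ {$,c}; new: +{c}
  FOLLOW(S)={$}  FOLLOW(A)={a,c}  FOLLOW(B)={$,c}  FOLLOW(C)={$,b,c}
pass 3: — fixpoint
  FOLLOW(S)={$}  FOLLOW(A)={a,c}  FOLLOW(B)={$,c}  FOLLOW(C)={$,b,c}

FOLLOW(A) = ["a", "c"]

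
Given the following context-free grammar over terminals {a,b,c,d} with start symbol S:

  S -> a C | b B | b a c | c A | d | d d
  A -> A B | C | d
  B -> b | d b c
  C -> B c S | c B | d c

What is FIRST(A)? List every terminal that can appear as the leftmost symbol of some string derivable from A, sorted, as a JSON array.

FIRST iteration:
[1]
  A via A→d: +{d}
  B via B→b: +{b}
  B via B→d b c: +{d}
  C via C→B c S: +{b,d}
  C via C→c B: +{c}
  S via S→a C: +{a}
  S via S→b B: +{b}
  S via S→c A: +{c}
  S via S→d: +{d}
  S: {a,b,c,d}  A: {d}  B: {b,d}  C: {b,c,d}
[2]
  A via A→C: +{b,c}
  S: {a,b,c,d}  A: {b,c,d}  B: {b,d}  C: {b,c,d}
[3] done
  S: {a,b,c,d}  A: {b,c,d}  B: {b,d}  C: {b,c,d}

FIRST(A) = ["b", "c", "d"]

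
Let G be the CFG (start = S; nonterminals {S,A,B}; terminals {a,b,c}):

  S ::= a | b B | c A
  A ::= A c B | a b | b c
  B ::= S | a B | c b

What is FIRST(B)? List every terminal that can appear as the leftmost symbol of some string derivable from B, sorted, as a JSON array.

FIRST sets, iterate to fixpoint:
round 1:
  A via A→a b: +{a}
  A via A→b c: +{b}
  B via B→a B: +{a}
  B via B→c b: +{c}
  S via S→a: +{a}
  S via S→b B: +{b}
  S via S→c A: +{c}
  FIRST(S)={a,b,c}  FIRST(A)={a,b}  FIRST(B)={a,c}
round 2:
  B via B→S: +{b}
  FIRST(S)={a,b,c}  FIRST(A)={a,b}  FIRST(B)={a,b,c}
round 3: (no change)
  FIRST(S)={a,b,c}  FIRST(A)={a,b}  FIRST(B)={a,b,c}

FIRST(B) = ["a", "b", "c"]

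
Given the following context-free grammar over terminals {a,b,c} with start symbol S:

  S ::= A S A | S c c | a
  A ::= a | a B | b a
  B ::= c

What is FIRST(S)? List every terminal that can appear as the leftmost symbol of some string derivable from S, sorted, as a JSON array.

FIRST sets, iterate to fixpoint:
[1]
  A via A→a: +{a}
  A via A→b a: +{b}
  B via B→c: +{c}
  S via S→A S A: +{a,b}
  S: {a,b}  A: {a,b}  B: {c}
[2] done
  S: {a,b}  A: {a,b}  B: {c}

FIRST(S) = ["a", "b"]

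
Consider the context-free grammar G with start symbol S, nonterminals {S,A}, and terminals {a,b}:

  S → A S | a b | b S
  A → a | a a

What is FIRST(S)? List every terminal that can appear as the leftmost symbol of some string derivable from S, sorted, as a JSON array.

FIRST sets, iterate to fixpoint:
round 1:
  A via A→a: +{a}
  S via S→A S: +{a}
  S via S→b S: +{b}
  S: {a,b}  A: {a}
round 2: (no change)
  S: {a,b}  A: {a}

FIRST(S) = ["a", "b"]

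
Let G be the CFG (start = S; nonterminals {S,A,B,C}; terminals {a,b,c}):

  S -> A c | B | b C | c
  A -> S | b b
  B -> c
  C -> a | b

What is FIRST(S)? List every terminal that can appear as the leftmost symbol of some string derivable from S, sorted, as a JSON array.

FIRST sets, iterate to fixpoint:
iter 1:
  A via A→b b: +{b}
  B via B→c: +{c}
  C via C→a: +{a}
  C via C→b: +{b}
  S via S→A c: +{b}
  S via S→B: +{c}
  FIRST(S)={b,c}  FIRST(A)={b}  FIRST(B)={c}  FIRST(C)={a,b}
iter 2:
  A via A→S: +{c}
  FIRST(S)={b,c}  FIRST(A)={b,c}  FIRST(B)={c}  FIRST(C)={a,b}
iter 3: (stable)
  FIRST(S)={b,c}  FIRST(A)={b,c}  FIRST(B)={c}  FIRST(C)={a,b}

FIRST(S) = ["b", "c"]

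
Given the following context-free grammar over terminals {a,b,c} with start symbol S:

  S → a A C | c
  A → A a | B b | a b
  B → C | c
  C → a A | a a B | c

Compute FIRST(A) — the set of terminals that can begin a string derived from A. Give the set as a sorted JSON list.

FIRST sets, iterate to fixpoint:
pass 1:
  A via A→a b: +{a}
  B via B→c: +{c}
  C via C→a A: +{a}
  C via C→c: +{c}
  S via S→a A C: +{a}
  S via S→c: +{c}
  FIRST(S)={a,c}  FIRST(A)={a}  FIRST(B)={c}  FIRST(C)={a,c}
pass 2:
  A via A→B b: +{c}
  B via B→C: +{a}
  FIRST(S)={a,c}  FIRST(A)={a,c}  FIRST(B)={a,c}  FIRST(C)={a,c}
pass 3: (no change)
  FIRST(S)={a,c}  FIRST(A)={a,c}  FIRST(B)={a,c}  FIRST(C)={a,c}

FIRST(A) = ["a", "c"]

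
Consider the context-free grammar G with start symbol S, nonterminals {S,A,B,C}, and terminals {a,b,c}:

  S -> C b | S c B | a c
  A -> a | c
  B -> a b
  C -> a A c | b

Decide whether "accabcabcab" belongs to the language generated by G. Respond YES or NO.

CNF form of G:
  S -> C T1 | S X4 | T0 T2
  A -> a | c
  B -> T0 T1
  C -> T0 X3 | b
  T0 -> a
  T1 -> b
  T2 -> c
  X3 -> A T2
  X4 -> T2 B

Fill CYK table bottom-up:
  [0..0]={A,T0}  "a"  orig:{A}
  [1..1]={A,T2}  "c"  orig:{A}
  [2..2]={A,T2}  "c"  orig:{A}
  [3..3]={A,T0}  "a"  orig:{A}
  [4..4]={C,T1}  "b"  orig:{C}
  [5..5]={A,T2}  "c"  orig:{A}
  [6..6]={A,T0}  "a"  orig:{A}
  [7..7]={C,T1}  "b"  orig:{C}
  [8..8]={A,T2}  "c"  orig:{A}
  [9..9]={A,T0}  "a"  orig:{A}
  [10..10]={C,T1}  "b"  orig:{C}
  [0..1]={S,X3}  "ac"  orig:{S}
  [1..2]={X3}  "cc"  orig:{}
  [2..3]=∅  "ca"
  [3..4]={B}  "ab"
  [4..5]=∅  "bc"
  [5..6]=∅  "ca"
  [6..7]={B}  "ab"
  [7..8]=∅  "bc"
  [8..9]=∅  "ca"
  [9..10]={B}  "ab"
  [0..2]={C}  "acc"
  [1..3]=∅  "cca"
  [2..4]={X4}  "cab"  orig:{}
  [3..5]=∅  "abc"
  [4..6]=∅  "bca"
  [5..7]={X4}  "cab"  orig:{}
  [6..8]=∅  "abc"
  [7..9]=∅  "bca"
  [8..10]={X4}  "cab"  orig:{}
  [0..3]=∅  "acca"
  [1..4]=∅  "ccab"
  [2..5]=∅  "cabc"
  [3..6]=∅  "abca"
  [4..7]=∅  "bcab"
  [5..8]=∅  "cabc"
  [6..9]=∅  "abca"
  [7..10]=∅  "bcab"
  [0..4]={S}  "accab"
  [1..5]=∅  "ccabc"
  [2..6]=∅  "cabca"
  [3..7]=∅  "abcab"
  [4..8]=∅  "bcabc"
  [5..9]=∅  "cabca"
  [6..10]=∅  "abcab"
  [0..5]=∅  "accabc"
  [1..6]=∅  "ccabca"
  [2..7]=∅  "cabcab"
  [3..8]=∅  "abcabc"
  [4..9]=∅  "bcabca"
  [5..10]=∅  "cabcab"
  [0..6]=∅  "accabca"
  [1..7]=∅  "ccabcab"
  [2..8]=∅  "cabcabc"
  [3..9]=∅  "abcabca"
  [4..10]=∅  "bcabcab"
  [0..7]={S}  "accabcab"
  [1..8]=∅  "ccabcabc"
  [2..9]=∅  "cabcabca"
  [3..10]=∅  "abcabcab"
  [0..8]=∅  "accabcabc"
  [1..9]=∅  "ccabcabca"
  [2..10]=∅  "cabcabcab"
  [0..9]=∅  "accabcabca"
  [1..10]=∅  "ccabcabcab"
  [0..10]={S}  "accabcabcab"

S ∈ T[0,10] ⇒ YES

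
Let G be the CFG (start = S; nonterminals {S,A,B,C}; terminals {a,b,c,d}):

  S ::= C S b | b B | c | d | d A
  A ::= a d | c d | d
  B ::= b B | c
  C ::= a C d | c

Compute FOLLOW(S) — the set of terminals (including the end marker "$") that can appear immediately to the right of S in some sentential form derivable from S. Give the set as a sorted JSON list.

FIRST iteration:
pass 1:
  A via A→a d: +{a}
  A via A→c d: +{c}
  A via A→d: +{d}
  B via B→b B: +{b}
  B via B→c: +{c}
  C via C→a C d: +{a}
  C via C→c: +{c}
  S via S→C S b: +{a,c}
  S via S→b B: +{b}
  S via S→d: +{d}
  FIRST[S]={a,b,c,d}  FIRST[A]={a,c,d}  FIRST[B]={b,c}  FIRST[C]={a,c}
pass 2: done
  FIRST[S]={a,b,c,d}  FIRST[A]={a,c,d}  FIRST[B]={b,c}  FIRST[C]={a,c}

Compute FOLLOW by fixpoint:
seed FOLLOW(S) with $
round 1:
  C→a C d: FOLLOW(C) ⊇ FIRST(d) = {d}; new: +{d}
  S→C S b: FOLLOW(C) ⊇ FIRST(S) = {a,b,c,d}; new: +{a,b,c}
  S→C S b: FOLLOW(S) ⊇ FIRST(b) = {b}; new: +{b}
  S→b B: FOLLOW(B) ⊇ FOLLOW(S) ⊇ {$,b}; new: +{$,b}
  S→d A: FOLLOW(A) ⊇ FOLLOW(S) ⊇ {$,b}; new: +{$,b}
  FOLLOW[S]={$,b}  FOLLOW[A]={$,b}  FOLLOW[B]={$,b}  FOLLOW[C]={a,b,c,d}
round 2: (no change)
  FOLLOW[S]={$,b}  FOLLOW[A]={$,b}  FOLLOW[B]={$,b}  FOLLOW[C]={a,b,c,d}

FOLLOW(S) = ["$", "b"]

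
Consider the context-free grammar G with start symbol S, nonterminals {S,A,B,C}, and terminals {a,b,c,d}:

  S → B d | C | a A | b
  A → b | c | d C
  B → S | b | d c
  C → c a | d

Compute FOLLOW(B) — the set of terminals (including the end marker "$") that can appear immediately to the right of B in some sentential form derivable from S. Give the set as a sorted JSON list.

FIRST iteration:
iter 1:
  A via A→b: +{b}
  A via A→c: +{c}
  A via A→d C: +{d}
  B via B→b: +{b}
  B via B→d c: +{d}
  C via C→c a: +{c}
  C via C→d: +{d}
  S via S→B d: +{b,d}
  S via S→C: +{c}
  S via S→a A: +{a}
  FIRST(S)={a,b,c,d}  FIRST(A)={b,c,d}  FIRST(B)={b,d}  FIRST(C)={c,d}
iter 2:
  B via B→S: +{a,c}
  FIRST(S)={a,b,c,d}  FIRST(A)={b,c,d}  FIRST(B)={a,b,c,d}  FIRST(C)={c,d}
iter 3: (no change)
  FIRST(S)={a,b,c,d}  FIRST(A)={b,c,d}  FIRST(B)={a,b,c,d}  FIRST(C)={c,d}

FOLLOW iteration:
FOLLOW(S) := {$}
iter 1:
  S→B d: FOLLOW(B) ⊇ FIRST(d) = {d}; new: +{d}
  S→C: FOLLOW(C) ⊇ FOLLOW(S) ⊇ {$}; new: +{$}
  S→a A: FOLLOW(A) ⊇ FOLLOW(S) ⊇ {$}; new: +{$}
  S: {$}  A: {$}  B: {d}  C: {$}
iter 2:
  B→S: FOLLOW(S) ⊇ FOLLOW(B) ⊇ {d}; new: +{d}
  S→C: FOLLOW(C) ⊇ FOLLOW(S) ⊇ {$,d}; new: +{d}
  S→a A: FOLLOW(A) ⊇ FOLLOW(S) ⊇ {$,d}; new: +{d}
  S: {$,d}  A: {$,d}  B: {d}  C: {$,d}
iter 3: done
  S: {$,d}  A: {$,d}  B: {d}  C: {$,d}

FOLLOW(B) = ["d"]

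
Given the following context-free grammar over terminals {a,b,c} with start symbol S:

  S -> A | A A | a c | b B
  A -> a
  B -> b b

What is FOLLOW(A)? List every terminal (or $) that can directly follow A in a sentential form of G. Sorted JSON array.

Compute FIRST by fixpoint:
[1]
  A via A→a: +{a}
  B via B→b b: +{b}
  S via S→A: +{a}
  S via S→b B: +{b}
  S: {a,b}  A: {a}  B: {b}
[2] — fixpoint
  S: {a,b}  A: {a}  B: {b}

FOLLOW iteration:
initialize: $ ∈ FOLLOW(S)
iter 1:
  S→A: FOLLOW(A) ⊇ FOLLOW(S) ⊇ {$}; new: +{$}
  S→A A: FOLLOW(A) ⊇ FIRST(A) = {a}; new: +{a}
  S→b B: FOLLOW(B) ⊇ FOLLOW(S) ⊇ {$}; new: +{$}
  FOLLOW(S)={$}  FOLLOW(A)={$,a}  FOLLOW(B)={$}
iter 2: done
  FOLLOW(S)={$}  FOLLOW(A)={$,a}  FOLLOW(B)={$}

FOLLOW(A) = ["$", "a"]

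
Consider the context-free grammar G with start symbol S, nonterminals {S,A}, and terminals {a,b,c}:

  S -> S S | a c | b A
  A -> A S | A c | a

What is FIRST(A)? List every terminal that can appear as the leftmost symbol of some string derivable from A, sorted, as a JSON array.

FIRST sets, iterate to fixpoint:
[1]
  A via A→a: +{a}
  S via S→a c: +{a}
  S via S→b A: +{b}
  S: {a,b}  A: {a}
[2] (stable)
  S: {a,b}  A: {a}

FIRST(A) = ["a"]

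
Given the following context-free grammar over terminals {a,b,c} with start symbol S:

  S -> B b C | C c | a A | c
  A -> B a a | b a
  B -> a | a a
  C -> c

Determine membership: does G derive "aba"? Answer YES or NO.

CNF form of G:
  S -> B X4 | C T2 | T0 A | c
  A -> B X3 | T1 T0
  B -> T0 T0 | a
  C -> c
  T0 -> a
  T1 -> b
  T2 -> c
  X3 -> T0 T0
  X4 -> T1 C

CYK table (by increasing span):
  T[0,0] 'a' = {B,T0}  orig:{B}
  T[1,1] 'b' = {T1}  orig:{}
  T[2,2] 'a' = {B,T0}  orig:{B}
  T[0,1] 'ab' = ∅
  T[1,2] 'ba' = {A}
  T[0,2] 'aba' = {S}

S ∈ T[0,2] ⇒ YES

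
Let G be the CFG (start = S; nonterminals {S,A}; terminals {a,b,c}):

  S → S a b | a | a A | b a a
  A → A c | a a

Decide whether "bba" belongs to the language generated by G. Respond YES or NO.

Convert to CNF:
  S -> S X3 | T1 A | T2 X4 | a
  A -> A T0 | T1 T1
  T0 -> c
  T1 -> a
  T2 -> b
  X3 -> T1 T2
  X4 -> T1 T1

CYK table (by increasing span):
  cell(0,0) b: {T2}  orig:{}
  cell(1,1) b: {T2}  orig:{}
  cell(2,2) a: {S,T1}  orig:{S}
  cell(0,1) bb: ∅
  cell(1,2) ba: ∅
  cell(0,2) bba: ∅

S ∉ T[0,2] ⇒ NO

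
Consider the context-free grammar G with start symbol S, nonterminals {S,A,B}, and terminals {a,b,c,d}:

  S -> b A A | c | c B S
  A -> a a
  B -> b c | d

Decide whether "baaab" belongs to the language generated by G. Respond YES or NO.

Convert to CNF:
  S -> T1 X3 | T2 X4 | c
  A -> T0 T0
  B -> T1 T2 | d
  T0 -> a
  T1 -> b
  T2 -> c
  X3 -> A A
  X4 -> B S

CYK fill:
  cell(0,0) b: {T1}  orig:{}
  cell(1,1) a: {T0}  orig:{}
  cell(2,2) a: {T0}  orig:{}
  cell(3,3) a: {T0}  orig:{}
  cell(4,4) b: {T1}  orig:{}
  cell(0,1) ba: ∅
  cell(1,2) aa: {A}
  cell(2,3) aa: {A}
  cell(3,4) ab: ∅
  cell(0,2) baa: ∅
  cell(1,3) aaa: ∅
  cell(2,4) aab: ∅
  cell(0,3) baaa: ∅
  cell(1,4) aaab: ∅
  cell(0,4) baaab: ∅

S ∉ T[0,4] ⇒ NO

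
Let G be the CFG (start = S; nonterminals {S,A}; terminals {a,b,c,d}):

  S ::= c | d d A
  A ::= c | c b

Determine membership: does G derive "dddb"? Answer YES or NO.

Convert to CNF:
  S -> T2 X3 | c
  A -> T0 T1 | c
  T0 -> c
  T1 -> b
  T2 -> d
  X3 -> T2 A

CYK fill:
  [0..0]={T2}  "d"  orig:{}
  [1..1]={T2}  "d"  orig:{}
  [2..2]={T2}  "d"  orig:{}
  [3..3]={T1}  "b"  orig:{}
  [0..1]=∅  "dd"
  [1..2]=∅  "dd"
  [2..3]=∅  "db"
  [0..2]=∅  "ddd"
  [1..3]=∅  "ddb"
  [0..3]=∅  "dddb"

S ∉ T[0,3] ⇒ NO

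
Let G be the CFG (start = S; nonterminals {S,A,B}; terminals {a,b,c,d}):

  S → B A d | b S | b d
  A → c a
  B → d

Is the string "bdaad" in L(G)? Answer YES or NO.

CNF form of G:
  S -> B X4 | T3 S | T3 T2
  A -> T0 T1
  B -> d
  T0 -> c
  T1 -> a
  T2 -> d
  T3 -> b
  X4 -> A T2

Fill CYK table bottom-up:
  cell(0,0) b: {T3}  orig:{}
  cell(1,1) d: {B,T2}  orig:{B}
  cell(2,2) a: {T1}  orig:{}
  cell(3,3) a: {T1}  orig:{}
  cell(4,4) d: {B,T2}  orig:{B}
  cell(0,1) bd: {S}
  cell(1,2) da: ∅
  cell(2,3) aa: ∅
  cell(3,4) ad: ∅
  cell(0,2) bda: ∅
  cell(1,3) daa: ∅
  cell(2,4) aad: ∅
  cell(0,3) bdaa: ∅
  cell(1,4) daad: ∅
  cell(0,4) bdaad: ∅

S ∉ T[0,4] ⇒ NO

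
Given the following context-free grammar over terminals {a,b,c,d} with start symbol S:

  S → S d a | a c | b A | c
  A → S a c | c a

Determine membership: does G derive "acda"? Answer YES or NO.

Convert to CNF:
  S -> S X5 | T0 T1 | T3 A | c
  A -> S X4 | T1 T0
  T0 -> a
  T1 -> c
  T2 -> d
  T3 -> b
  X4 -> T0 T1
  X5 -> T2 T0

Fill CYK table bottom-up:
  T[0,0] 'a' = {T0}  orig:{}
  T[1,1] 'c' = {S,T1}  orig:{S}
  T[2,2] 'd' = {T2}  orig:{}
  T[3,3] 'a' = {T0}  orig:{}
  T[0,1] 'ac' = {S,X4}  orig:{S}
  T[1,2] 'cd' = ∅
  T[2,3] 'da' = {X5}  orig:{}
  T[0,2] 'acd' = ∅
  T[1,3] 'cda' = {S}
  T[0,3] 'acda' = {S}

S ∈ T[0,3] ⇒ YES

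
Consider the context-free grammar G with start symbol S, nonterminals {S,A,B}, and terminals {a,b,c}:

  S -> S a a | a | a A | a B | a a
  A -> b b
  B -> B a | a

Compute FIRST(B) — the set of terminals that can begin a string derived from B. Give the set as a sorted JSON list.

Compute FIRST by fixpoint:
round 1:
  A via A→b b: +{b}
  B via B→a: +{a}
  S via S→a: +{a}
  FIRST[S]={a}  FIRST[A]={b}  FIRST[B]={a}
round 2: (no change)
  FIRST[S]={a}  FIRST[A]={b}  FIRST[B]={a}

FIRST(B) = ["a"]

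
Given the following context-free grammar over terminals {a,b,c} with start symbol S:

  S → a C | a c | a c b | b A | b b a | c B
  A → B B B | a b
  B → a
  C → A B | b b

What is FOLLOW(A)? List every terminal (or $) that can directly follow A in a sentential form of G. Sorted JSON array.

FIRST iteration:
[1]
  A via A→a b: +{a}
  B via B→a: +{a}
  C via C→A B: +{a}
  C via C→b b: +{b}
  S via S→a C: +{a}
  S via S→b A: +{b}
  S via S→c B: +{c}
  FIRST[S]={a,b,c}  FIRST[A]={a}  FIRST[B]={a}  FIRST[C]={a,b}
[2] done
  FIRST[S]={a,b,c}  FIRST[A]={a}  FIRST[B]={a}  FIRST[C]={a,b}

FOLLOW iteration:
initialize: $ ∈ FOLLOW(S)
round 1:
  A→B B B: FOLLOW(B) ⊇ FIRST(B) = {a}; new: +{a}
  C→A B: FOLLOW(A) ⊇ FIRST(B) = {a}; new: +{a}
  S→a C: FOLLOW(C) ⊇ FOLLOW(S) ⊇ {$}; new: +{$}
  S→b A: FOLLOW(A) ⊇ FOLLOW(S) ⊇ {$}; new: +{$}
  S→c B: FOLLOW(B) ⊇ FOLLOW(S) ⊇ {$}; new: +{$}
  FOLLOW[S]={$}  FOLLOW[A]={$,a}  FOLLOW[B]={$,a}  FOLLOW[C]={$}
round 2: (stable)
  FOLLOW[S]={$}  FOLLOW[A]={$,a}  FOLLOW[B]={$,a}  FOLLOW[C]={$}

FOLLOW(A) = ["$", "a"]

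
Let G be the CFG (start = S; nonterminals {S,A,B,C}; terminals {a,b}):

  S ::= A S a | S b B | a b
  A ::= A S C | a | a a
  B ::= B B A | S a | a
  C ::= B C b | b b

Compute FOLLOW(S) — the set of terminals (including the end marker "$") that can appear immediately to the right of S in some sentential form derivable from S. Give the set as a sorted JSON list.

FIRST iteration:
[1]
  A via A→a: +{a}
  B via B→a: +{a}
  C via C→B C b: +{a}
  C via C→b b: +{b}
  S via S→A S a: +{a}
  FIRST(S)={a}  FIRST(A)={a}  FIRST(B)={a}  FIRST(C)={a,b}
[2] (no change)
  FIRST(S)={a}  FIRST(A)={a}  FIRST(B)={a}  FIRST(C)={a,b}

FOLLOW sets:
FOLLOW(S) := {$}
[1]
  A→A S C: FOLLOW(A) ⊇ FIRST(S) = {a}; new: +{a}
  A→A S C: FOLLOW(S) ⊇ FIRST(C) = {a,b}; new: +{a,b}
  A→A S C: FOLLOW(C) ⊇ FOLLOW(A) ⊇ {a}; new: +{a}
  B→B B A: FOLLOW(B) ⊇ FIRST(B) = {a}; new: +{a}
  C→B C b: FOLLOW(B) ⊇ FIRST(C) = {a,b}; new: +{b}
  C→B C b: FOLLOW(C) ⊇ FIRST(b) = {b}; new: +{b}
  S→S b B: FOLLOW(B) ⊇ FOLLOW(S) ⊇ {$,a,b}; new: +{$}
  S: {$,a,b}  A: {a}  B: {$,a,b}  C: {a,b}
[2]
  B→B B A: FOLLOW(A) ⊇ FOLLOW(B) ⊇ {$,a,b}; new: +{$,b}
  S: {$,a,b}  A: {$,a,b}  B: {$,a,b}  C: {a,b}
[3]
  A→A S C: FOLLOW(C) ⊇ FOLLOW(A) ⊇ {$,a,b}; new: +{$}
  S: {$,a,b}  A: {$,a,b}  B: {$,a,b}  C: {$,a,b}
[4] (stable)
  S: {$,a,b}  A: {$,a,b}  B: {$,a,b}  C: {$,a,b}

FOLLOW(S) = ["$", "a", "b"]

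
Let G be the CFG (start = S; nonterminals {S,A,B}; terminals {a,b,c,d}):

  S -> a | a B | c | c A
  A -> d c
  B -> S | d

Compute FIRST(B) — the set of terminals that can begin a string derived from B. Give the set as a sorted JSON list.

Compute FIRST by fixpoint:
iter 1:
  A via A→d c: +{d}
  B via B→d: +{d}
  S via S→a: +{a}
  S via S→c: +{c}
  S: {a,c}  A: {d}  B: {d}
iter 2:
  B via B→S: +{a,c}
  S: {a,c}  A: {d}  B: {a,c,d}
iter 3: — fixpoint
  S: {a,c}  A: {d}  B: {a,c,d}

FIRST(B) = ["a", "c", "d"]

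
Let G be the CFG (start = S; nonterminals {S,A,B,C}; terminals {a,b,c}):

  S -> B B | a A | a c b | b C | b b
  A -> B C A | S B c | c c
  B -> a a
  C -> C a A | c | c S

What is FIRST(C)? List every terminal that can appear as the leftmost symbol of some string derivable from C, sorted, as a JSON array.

FIRST iteration:
round 1:
  A via A→c c: +{c}
  B via B→a a: +{a}
  C via C→c: +{c}
  S via S→B B: +{a}
  S via S→b C: +{b}
  FIRST[S]={a,b}  FIRST[A]={c}  FIRST[B]={a}  FIRST[C]={c}
round 2:
  A via A→B C A: +{a}
  A via A→S B c: +{b}
  FIRST[S]={a,b}  FIRST[A]={a,b,c}  FIRST[B]={a}  FIRST[C]={c}
round 3: done
  FIRST[S]={a,b}  FIRST[A]={a,b,c}  FIRST[B]={a}  FIRST[C]={c}

FIRST(C) = ["c"]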